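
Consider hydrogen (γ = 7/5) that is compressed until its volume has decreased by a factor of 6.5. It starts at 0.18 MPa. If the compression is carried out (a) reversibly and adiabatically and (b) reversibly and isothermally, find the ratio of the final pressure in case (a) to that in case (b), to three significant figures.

P_adiabatic / P_isothermal ≈ 2.11

Isothermal: P_b = P₁(V₁/V₂) = 0.18×6.5.
Adiabatic: P_a = P₁(V₁/V₂)^γ = 0.18×6.5^(7/5).
P_a/P_b = (V₁/V₂)^(γ−1) = 6.5^(2/5) = 2.114.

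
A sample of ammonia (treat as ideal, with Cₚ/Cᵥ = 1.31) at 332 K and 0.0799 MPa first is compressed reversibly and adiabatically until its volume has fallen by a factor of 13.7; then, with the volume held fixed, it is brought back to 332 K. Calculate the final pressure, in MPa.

P₃ ≈ 1.09 MPa

Adiabatic step (PV^γ = const): P₂ = 0.0799×13.7^(1.31) = 2.464 MPa; T₂ = 332×13.7^(0.31) = 747.3 K.
Isochoric: P₃ = P₂(T₃/T₂) = 2.464 × (332/747.3) = 1.095 MPa.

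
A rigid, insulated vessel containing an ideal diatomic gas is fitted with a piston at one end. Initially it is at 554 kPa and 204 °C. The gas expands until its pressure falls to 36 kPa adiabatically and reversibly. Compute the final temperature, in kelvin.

T₂ ≈ 219 K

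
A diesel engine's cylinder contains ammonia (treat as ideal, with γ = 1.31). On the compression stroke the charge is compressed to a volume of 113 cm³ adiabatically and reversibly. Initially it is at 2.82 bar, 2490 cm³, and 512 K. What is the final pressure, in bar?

P₂ ≈ 162 bar

Adiabatic: P₁V₁^γ = P₂V₂^γ ⇒ P₂ = P₁ (V₁/V₂)^γ.
P₂ = 2.82 × (2490/113)^(1.31) = 162.1 bar.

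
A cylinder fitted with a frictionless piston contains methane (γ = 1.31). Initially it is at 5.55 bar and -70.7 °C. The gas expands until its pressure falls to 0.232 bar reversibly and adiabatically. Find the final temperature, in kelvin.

Adiabatic: T₂/T₁ = (P₂/P₁)^((γ−1)/γ).
T₁ = -70.7 °C = 202.4 K.
T₂ = 202.4 × (0.232/5.55)^(0.237) = 95.51 K.

T₂ ≈ 95.5 K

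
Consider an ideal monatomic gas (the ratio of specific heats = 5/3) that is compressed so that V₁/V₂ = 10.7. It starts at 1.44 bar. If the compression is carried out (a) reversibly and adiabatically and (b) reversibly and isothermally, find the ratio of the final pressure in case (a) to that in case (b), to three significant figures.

P_adiabatic / P_isothermal ≈ 4.86

Isothermal: P_b = P₁(V₁/V₂) = 1.44×10.7.
Adiabatic: P_a = P₁(V₁/V₂)^γ = 1.44×10.7^(5/3).
P_a/P_b = (V₁/V₂)^(γ−1) = 10.7^(2/3) = 4.856.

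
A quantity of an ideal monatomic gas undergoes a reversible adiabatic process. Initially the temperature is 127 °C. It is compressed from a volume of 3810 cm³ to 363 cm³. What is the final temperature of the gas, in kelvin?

T₂ ≈ 1920 K

For a reversible adiabat TV^(γ−1) is constant, so T₂ = T₁ (V₁/V₂)^(γ−1).
For a monatomic ideal gas γ = 5/3, so γ−1 = 2/3.
T₁ = 127 °C = 400.1 K.
T₂ = 400.1 × (3810/363)^(2/3) = 1918 K.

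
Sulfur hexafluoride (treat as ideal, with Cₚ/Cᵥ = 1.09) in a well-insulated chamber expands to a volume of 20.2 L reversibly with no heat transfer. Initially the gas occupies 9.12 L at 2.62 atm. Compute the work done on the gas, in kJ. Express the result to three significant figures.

W ≈ -1.86 kJ

P₂ = P₁(V₁/V₂)^γ = 2.62×(9.12/20.2)^(1.09) = 1.101 atm.
For a reversible adiabat, W_by_gas = (P₁V₁ − P₂V₂)/(γ−1).
W_by = (265500×0.00912 − 111600×0.0202) / (0.09) = 1858 J.
W_on_gas = −W_by = -1858 J.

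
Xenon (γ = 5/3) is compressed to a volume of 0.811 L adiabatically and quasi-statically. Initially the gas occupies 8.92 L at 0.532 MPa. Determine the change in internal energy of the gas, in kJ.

ΔU ≈ 28.1 kJ

P₂ = P₁(V₁/V₂)^γ = 0.532×(8.92/0.811)^(5/3) = 28.94 MPa.
For a reversible adiabat, W_by_gas = (P₁V₁ − P₂V₂)/(γ−1).
W_by = (532000×0.00892 − 2.894×10^7×0.000811) / (2/3) = -28090 J.
Q = 0 ⇒ ΔU = −W_by = 28090 J.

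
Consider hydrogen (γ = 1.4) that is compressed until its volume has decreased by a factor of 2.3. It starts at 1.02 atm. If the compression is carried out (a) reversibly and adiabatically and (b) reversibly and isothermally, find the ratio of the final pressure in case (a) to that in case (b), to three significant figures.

P_adiabatic / P_isothermal ≈ 1.40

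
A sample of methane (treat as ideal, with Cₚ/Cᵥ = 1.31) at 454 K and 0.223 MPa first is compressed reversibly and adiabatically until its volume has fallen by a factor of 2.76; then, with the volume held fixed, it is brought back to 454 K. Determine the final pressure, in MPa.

P₃ ≈ 0.615 MPa

Adiabatic step (PV^γ = const): P₂ = 0.223×2.76^(1.31) = 0.8431 MPa; T₂ = 454×2.76^(0.31) = 621.9 K.
Isochoric: P₃ = P₂(T₃/T₂) = 0.8431 × (454/621.9) = 0.6155 MPa.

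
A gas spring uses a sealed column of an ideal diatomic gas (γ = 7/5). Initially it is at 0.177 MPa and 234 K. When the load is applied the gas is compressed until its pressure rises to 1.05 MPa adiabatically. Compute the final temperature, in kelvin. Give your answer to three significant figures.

Adiabatic: T₂/T₁ = (P₂/P₁)^((γ−1)/γ).
T₂ = 234 × (1.05/0.177)^(2/7) = 389.2 K.

T₂ ≈ 389 K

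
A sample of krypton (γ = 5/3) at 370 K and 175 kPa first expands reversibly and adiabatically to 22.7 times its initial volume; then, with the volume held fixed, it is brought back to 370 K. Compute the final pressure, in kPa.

Adiabatic step (PV^γ = const): P₂ = 175×(1/22.7)^(5/3) = 0.9616 kPa; T₂ = 370×(1/22.7)^(2/3) = 46.15 K.
Isochoric: P₃ = P₂(T₃/T₂) = 0.9616 × (370/46.15) = 7.709 kPa.

P₃ ≈ 7.71 kPa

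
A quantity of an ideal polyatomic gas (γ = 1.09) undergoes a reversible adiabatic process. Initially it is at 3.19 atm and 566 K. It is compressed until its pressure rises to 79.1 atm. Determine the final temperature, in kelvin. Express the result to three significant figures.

Adiabatic: T₂/T₁ = (P₂/P₁)^((γ−1)/γ).
T₂ = 566 × (79.1/3.19)^(0.0826) = 737.8 K.

T₂ ≈ 738 K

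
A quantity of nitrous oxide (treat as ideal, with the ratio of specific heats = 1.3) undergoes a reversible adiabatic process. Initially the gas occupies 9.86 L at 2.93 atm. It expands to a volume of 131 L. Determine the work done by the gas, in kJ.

P₂ = P₁(V₁/V₂)^γ = 2.93×(9.86/131)^(1.3) = 0.1015 atm.
For a reversible adiabat, W_by_gas = (P₁V₁ − P₂V₂)/(γ−1).
W_by = (296900×0.00986 − 10280×0.131) / (0.3) = 5267 J.

W ≈ 5.27 kJ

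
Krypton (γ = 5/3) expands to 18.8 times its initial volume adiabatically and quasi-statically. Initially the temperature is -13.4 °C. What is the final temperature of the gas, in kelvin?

T₂ ≈ 36.7 K

Adiabatic: T₁V₁^(γ−1) = T₂V₂^(γ−1) ⇒ T₂ = T₁ (V₁/V₂)^(γ−1).
T₁ = -13.4 °C = 259.8 K.
T₂ = 259.8 × (1/18.8)^(2/3) = 36.74 K.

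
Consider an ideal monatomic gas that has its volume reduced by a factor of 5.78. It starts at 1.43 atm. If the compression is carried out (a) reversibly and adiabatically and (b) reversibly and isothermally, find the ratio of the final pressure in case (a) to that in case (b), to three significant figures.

For a monatomic ideal gas γ = 5/3.
Isothermal: P_b = P₁(V₁/V₂) = 1.43×5.78.
Adiabatic: P_a = P₁(V₁/V₂)^γ = 1.43×5.78^(5/3).
P_a/P_b = (V₁/V₂)^(γ−1) = 5.78^(2/3) = 3.221.

P_adiabatic / P_isothermal ≈ 3.22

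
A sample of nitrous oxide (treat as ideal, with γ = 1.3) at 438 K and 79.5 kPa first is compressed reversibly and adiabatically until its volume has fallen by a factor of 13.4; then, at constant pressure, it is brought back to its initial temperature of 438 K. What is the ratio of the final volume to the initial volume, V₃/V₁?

Adiabatic step: V₂/V₁ = 0.07463; T₂ = T₁·13.4^(0.3) = 954.1 K.
Isobaric step: V₃/V₂ = T₃/T₂ = 438/954.1.
V₃/V₁ = (V₂/V₁)(V₃/V₂) = 0.07463 × (438/954.1) = 0.03426.

V₃/V₁ ≈ 0.0343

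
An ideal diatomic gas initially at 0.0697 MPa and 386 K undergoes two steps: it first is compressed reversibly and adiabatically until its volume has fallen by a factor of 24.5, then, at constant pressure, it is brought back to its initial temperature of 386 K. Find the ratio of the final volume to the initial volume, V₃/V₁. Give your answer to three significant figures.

For a diatomic ideal gas γ = 7/5.
Adiabatic step: V₂/V₁ = 0.04082; T₂ = T₁·24.5^(2/5) = 1388 K.
Isobaric step: V₃/V₂ = T₃/T₂ = 386/1388.
V₃/V₁ = (V₂/V₁)(V₃/V₂) = 0.04082 × (386/1388) = 0.01135.

V₃/V₁ ≈ 0.0114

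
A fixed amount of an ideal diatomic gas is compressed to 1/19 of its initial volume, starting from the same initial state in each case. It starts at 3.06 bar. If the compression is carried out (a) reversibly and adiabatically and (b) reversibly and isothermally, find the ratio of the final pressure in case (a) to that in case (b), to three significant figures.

P_adiabatic / P_isothermal ≈ 3.25

For a diatomic ideal gas γ = 7/5.
Isothermal: P_b = P₁(V₁/V₂) = 3.06×19.
Adiabatic: P_a = P₁(V₁/V₂)^γ = 3.06×19^(7/5).
P_a/P_b = (V₁/V₂)^(γ−1) = 19^(2/5) = 3.247.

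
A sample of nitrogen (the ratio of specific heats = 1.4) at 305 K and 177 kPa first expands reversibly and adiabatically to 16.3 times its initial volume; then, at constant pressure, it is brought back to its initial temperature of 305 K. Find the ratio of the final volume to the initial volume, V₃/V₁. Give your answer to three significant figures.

Adiabatic step: V₂/V₁ = 16.3; T₂ = T₁·(1/16.3)^(0.4) = 99.87 K.
Isobaric step: V₃/V₂ = T₃/T₂ = 305/99.87.
V₃/V₁ = (V₂/V₁)(V₃/V₂) = 16.3 × (305/99.87) = 49.78.

V₃/V₁ ≈ 49.8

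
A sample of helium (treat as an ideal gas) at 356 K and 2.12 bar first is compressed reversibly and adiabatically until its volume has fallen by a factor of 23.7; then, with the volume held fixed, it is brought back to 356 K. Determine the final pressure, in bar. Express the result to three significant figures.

For a monatomic ideal gas γ = 5/3.
Adiabatic step (PV^γ = const): P₂ = 2.12×23.7^(5/3) = 414.6 bar; T₂ = 356×23.7^(2/3) = 2937 K.
Isochoric: P₃ = P₂(T₃/T₂) = 414.6 × (356/2937) = 50.24 bar.

P₃ ≈ 50.2 bar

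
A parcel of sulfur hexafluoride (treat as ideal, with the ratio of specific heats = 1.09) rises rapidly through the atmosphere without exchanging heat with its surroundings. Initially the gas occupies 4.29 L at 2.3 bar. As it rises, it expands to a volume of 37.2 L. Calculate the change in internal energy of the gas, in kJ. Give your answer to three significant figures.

P₂ = P₁(V₁/V₂)^γ = 2.3×(4.29/37.2)^(1.09) = 0.2184 bar.
For a reversible adiabat, W_by_gas = (P₁V₁ − P₂V₂)/(γ−1).
W_by = (230000×0.00429 − 21840×0.0372) / (0.09) = 1937 J.
Q = 0 ⇒ ΔU = −W_by = -1937 J.

ΔU ≈ -1.94 kJ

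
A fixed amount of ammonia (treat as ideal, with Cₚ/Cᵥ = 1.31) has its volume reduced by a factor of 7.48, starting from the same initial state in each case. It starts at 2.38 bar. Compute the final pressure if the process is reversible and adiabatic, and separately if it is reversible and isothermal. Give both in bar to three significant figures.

adiabatic: 33.2 bar; isothermal: 17.8 bar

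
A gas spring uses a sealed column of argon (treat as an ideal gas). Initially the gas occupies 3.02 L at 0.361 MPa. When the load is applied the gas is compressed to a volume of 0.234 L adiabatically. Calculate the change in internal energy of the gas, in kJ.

γ = 5/3 for a monatomic ideal gas.
P₂ = P₁(V₁/V₂)^γ = 0.361×(3.02/0.234)^(5/3) = 25.63 MPa.
For a reversible adiabat, W_by_gas = (P₁V₁ − P₂V₂)/(γ−1).
W_by = (361000×0.00302 − 2.563×10^7×0.000234) / (2/3) = -7362 J.
Q = 0 ⇒ ΔU = −W_by = 7362 J.

ΔU ≈ 7.36 kJ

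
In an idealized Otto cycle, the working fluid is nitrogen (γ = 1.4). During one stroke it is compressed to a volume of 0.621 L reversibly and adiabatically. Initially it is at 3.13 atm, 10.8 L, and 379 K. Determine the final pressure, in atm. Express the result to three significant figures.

Adiabatic: P₁V₁^γ = P₂V₂^γ ⇒ P₂ = P₁ (V₁/V₂)^γ.
P₂ = 3.13 × (10.8/0.621)^(1.4) = 170.6 atm.

P₂ ≈ 171 atm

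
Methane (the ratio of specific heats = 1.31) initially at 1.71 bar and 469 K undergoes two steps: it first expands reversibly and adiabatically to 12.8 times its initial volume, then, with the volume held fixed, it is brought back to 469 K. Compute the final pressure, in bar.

Adiabatic step (PV^γ = const): P₂ = 1.71×(1/12.8)^(1.31) = 0.06061 bar; T₂ = 469×(1/12.8)^(0.31) = 212.8 K.
Isochoric: P₃ = P₂(T₃/T₂) = 0.06061 × (469/212.8) = 0.1336 bar.

P₃ ≈ 0.134 bar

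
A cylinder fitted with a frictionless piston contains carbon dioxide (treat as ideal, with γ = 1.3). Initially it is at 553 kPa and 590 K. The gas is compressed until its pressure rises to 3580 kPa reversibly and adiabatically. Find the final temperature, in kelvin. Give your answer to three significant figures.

Along an adiabat T P^((1−γ)/γ) is constant, so T₂ = T₁ (P₂/P₁)^((γ−1)/γ).
T₂ = 590 × (3580/553)^(0.231) = 907.9 K.

T₂ ≈ 908 K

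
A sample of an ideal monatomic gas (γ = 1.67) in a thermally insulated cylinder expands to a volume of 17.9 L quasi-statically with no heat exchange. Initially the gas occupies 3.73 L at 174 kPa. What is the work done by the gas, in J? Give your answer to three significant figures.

P₂ = P₁(V₁/V₂)^γ = 174×(3.73/17.9)^(1.67) = 12.68 kPa.
For a reversible adiabat, W_by_gas = (P₁V₁ − P₂V₂)/(γ−1).
W_by = (174000×0.00373 − 12680×0.0179) / (0.67) = 630 J.

W ≈ 630 J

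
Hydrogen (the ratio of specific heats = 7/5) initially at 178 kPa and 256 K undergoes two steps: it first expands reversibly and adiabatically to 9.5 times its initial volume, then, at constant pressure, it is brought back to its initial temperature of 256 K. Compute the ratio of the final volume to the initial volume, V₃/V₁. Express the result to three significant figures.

V₃/V₁ ≈ 23.4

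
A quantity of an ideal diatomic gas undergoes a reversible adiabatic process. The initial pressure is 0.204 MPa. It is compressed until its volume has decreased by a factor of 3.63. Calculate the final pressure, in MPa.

Since PV^γ is constant along a reversible adiabat, P₂ = P₁ (V₁/V₂)^γ.
For a diatomic ideal gas γ = 7/5.
P₂ = 0.204 × 3.63^(7/5) = 1.24 MPa.

P₂ ≈ 1.24 MPa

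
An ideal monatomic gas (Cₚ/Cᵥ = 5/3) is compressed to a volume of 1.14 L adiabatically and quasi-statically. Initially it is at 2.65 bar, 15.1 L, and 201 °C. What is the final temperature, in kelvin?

T₂ ≈ 2650 K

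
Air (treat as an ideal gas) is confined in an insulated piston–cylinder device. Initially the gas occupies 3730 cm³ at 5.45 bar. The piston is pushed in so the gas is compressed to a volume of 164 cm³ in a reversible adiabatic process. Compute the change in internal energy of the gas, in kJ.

ΔU ≈ 12.7 kJ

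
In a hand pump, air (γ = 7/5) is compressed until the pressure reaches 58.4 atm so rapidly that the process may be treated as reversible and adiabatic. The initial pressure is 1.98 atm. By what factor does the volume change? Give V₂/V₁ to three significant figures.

From PV^γ = const, V₂/V₁ = (P₁/P₂)^(1/γ).
V₂/V₁ = (1.98/58.4)^(5/7) = 0.08916.

V₂/V₁ ≈ 0.0892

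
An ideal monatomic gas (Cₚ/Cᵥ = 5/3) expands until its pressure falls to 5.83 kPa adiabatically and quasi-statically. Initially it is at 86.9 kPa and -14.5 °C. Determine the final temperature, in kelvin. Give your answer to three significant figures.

T₂ ≈ 87.8 K

Along an adiabat T P^((1−γ)/γ) is constant, so T₂ = T₁ (P₂/P₁)^((γ−1)/γ).
T₁ = -14.5 °C = 258.6 K.
T₂ = 258.6 × (5.83/86.9)^(2/5) = 87.78 K.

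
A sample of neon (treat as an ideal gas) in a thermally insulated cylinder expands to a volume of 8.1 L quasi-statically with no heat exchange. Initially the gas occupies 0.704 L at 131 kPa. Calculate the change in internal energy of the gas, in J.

ΔU ≈ -111 J

γ = 5/3 for a monatomic ideal gas.
P₂ = P₁(V₁/V₂)^γ = 131×(0.704/8.1)^(5/3) = 2.234 kPa.
For a reversible adiabat, W_by_gas = (P₁V₁ − P₂V₂)/(γ−1).
W_by = (131000×0.000704 − 2234×0.0081) / (2/3) = 111.2 J.
Q = 0 ⇒ ΔU = −W_by = -111.2 J.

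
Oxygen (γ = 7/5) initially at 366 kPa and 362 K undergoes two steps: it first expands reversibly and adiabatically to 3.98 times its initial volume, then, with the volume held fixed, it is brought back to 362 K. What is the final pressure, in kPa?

P₃ ≈ 92.0 kPa

Adiabatic step (PV^γ = const): P₂ = 366×(1/3.98)^(7/5) = 52.92 kPa; T₂ = 362×(1/3.98)^(2/5) = 208.3 K.
Isochoric: P₃ = P₂(T₃/T₂) = 52.92 × (362/208.3) = 91.96 kPa.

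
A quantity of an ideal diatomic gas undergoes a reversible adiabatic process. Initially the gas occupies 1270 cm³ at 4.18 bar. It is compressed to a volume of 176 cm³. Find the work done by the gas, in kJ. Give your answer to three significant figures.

W ≈ -1.60 kJ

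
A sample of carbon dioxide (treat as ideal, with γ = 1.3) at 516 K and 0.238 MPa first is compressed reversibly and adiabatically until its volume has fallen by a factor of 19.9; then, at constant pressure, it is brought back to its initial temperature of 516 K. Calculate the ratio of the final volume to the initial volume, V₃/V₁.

V₃/V₁ ≈ 0.0205

Adiabatic step: V₂/V₁ = 0.05025; T₂ = T₁·19.9^(0.3) = 1266 K.
Isobaric step: V₃/V₂ = T₃/T₂ = 516/1266.
V₃/V₁ = (V₂/V₁)(V₃/V₂) = 0.05025 × (516/1266) = 0.02049.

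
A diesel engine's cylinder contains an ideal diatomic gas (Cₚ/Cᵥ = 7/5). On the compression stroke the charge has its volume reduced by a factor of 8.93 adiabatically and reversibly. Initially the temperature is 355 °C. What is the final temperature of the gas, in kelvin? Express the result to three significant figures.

T₂ ≈ 1510 K

Adiabatic: T₁V₁^(γ−1) = T₂V₂^(γ−1) ⇒ T₂ = T₁ (V₁/V₂)^(γ−1).
T₁ = 355 °C = 628.1 K.
T₂ = 628.1 × 8.93^(2/5) = 1508 K.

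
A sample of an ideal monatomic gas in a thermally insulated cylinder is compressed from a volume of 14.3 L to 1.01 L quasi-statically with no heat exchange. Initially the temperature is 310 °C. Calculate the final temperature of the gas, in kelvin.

Adiabatic: T₁V₁^(γ−1) = T₂V₂^(γ−1) ⇒ T₂ = T₁ (V₁/V₂)^(γ−1).
For a monatomic ideal gas γ = 5/3, so γ−1 = 2/3.
T₁ = 310 °C = 583.1 K.
T₂ = 583.1 × (14.3/1.01)^(2/3) = 3413 K.

T₂ ≈ 3410 K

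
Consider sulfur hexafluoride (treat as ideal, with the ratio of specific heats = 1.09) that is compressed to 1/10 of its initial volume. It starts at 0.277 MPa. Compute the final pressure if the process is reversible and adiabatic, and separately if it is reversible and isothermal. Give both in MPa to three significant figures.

Isothermal: P₂ = P₁(V₁/V₂) = 0.277×10 = 2.77 MPa.
Adiabatic: P₂ = P₁(V₁/V₂)^γ = 0.277×10^(1.09) = 3.408 MPa.

adiabatic: 3.41 MPa; isothermal: 2.77 MPa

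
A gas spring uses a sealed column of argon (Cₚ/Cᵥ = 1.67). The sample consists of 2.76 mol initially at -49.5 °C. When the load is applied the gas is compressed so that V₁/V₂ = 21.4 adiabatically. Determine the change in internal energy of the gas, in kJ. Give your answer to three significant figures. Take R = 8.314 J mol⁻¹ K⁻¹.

For a reversible adiabat TV^(γ−1) is constant, so T₂ = T₁ (V₁/V₂)^(γ−1).
T₁ = -49.5 °C = 223.6 K.
T₂ = 223.6 × 21.4^(0.67) = 1742 K.
Q = 0, so ΔU = W_on_gas = nCᵥΔT with Cᵥ = R/(γ−1) = 12.41 J/(mol·K).
ΔU = 2.76 × 12.41 × (1742 − 223.6) = 51990 J.

ΔU ≈ 52.0 kJ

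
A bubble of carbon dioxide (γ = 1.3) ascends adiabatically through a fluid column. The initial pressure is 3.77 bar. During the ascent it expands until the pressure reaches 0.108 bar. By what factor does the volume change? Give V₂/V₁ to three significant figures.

From PV^γ = const, V₂/V₁ = (P₁/P₂)^(1/γ).
V₂/V₁ = (3.77/0.108)^(0.769) = 15.38.

V₂/V₁ ≈ 15.4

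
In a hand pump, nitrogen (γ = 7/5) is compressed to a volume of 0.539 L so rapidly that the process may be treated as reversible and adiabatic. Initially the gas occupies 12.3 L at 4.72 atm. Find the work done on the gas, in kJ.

W ≈ 36.7 kJ

P₂ = P₁(V₁/V₂)^γ = 4.72×(12.3/0.539)^(7/5) = 376.3 atm.
For a reversible adiabat, W_by_gas = (P₁V₁ − P₂V₂)/(γ−1).
W_by = (478300×0.0123 − 3.813×10^7×0.000539) / (2/5) = -36680 J.
W_on_gas = −W_by = 36680 J.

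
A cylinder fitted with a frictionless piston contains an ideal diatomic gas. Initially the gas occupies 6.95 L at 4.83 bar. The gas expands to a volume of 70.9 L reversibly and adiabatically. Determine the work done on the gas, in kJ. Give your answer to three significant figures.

W ≈ -5.08 kJ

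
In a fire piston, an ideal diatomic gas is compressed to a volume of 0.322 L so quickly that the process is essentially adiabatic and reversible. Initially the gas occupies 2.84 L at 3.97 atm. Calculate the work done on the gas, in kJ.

W ≈ 3.97 kJ

γ = 7/5 for a diatomic ideal gas.
P₂ = P₁(V₁/V₂)^γ = 3.97×(2.84/0.322)^(7/5) = 83.64 atm.
For a reversible adiabat, W_by_gas = (P₁V₁ − P₂V₂)/(γ−1).
W_by = (402300×0.00284 − 8.475×10^6×0.000322) / (2/5) = -3967 J.
W_on_gas = −W_by = 3967 J.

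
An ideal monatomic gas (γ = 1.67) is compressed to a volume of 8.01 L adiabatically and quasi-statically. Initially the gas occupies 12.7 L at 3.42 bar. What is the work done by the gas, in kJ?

P₂ = P₁(V₁/V₂)^γ = 3.42×(12.7/8.01)^(1.67) = 7.384 bar.
For a reversible adiabat, W_by_gas = (P₁V₁ − P₂V₂)/(γ−1).
W_by = (342000×0.0127 − 738400×0.00801) / (0.67) = -2345 J.

W ≈ -2.35 kJ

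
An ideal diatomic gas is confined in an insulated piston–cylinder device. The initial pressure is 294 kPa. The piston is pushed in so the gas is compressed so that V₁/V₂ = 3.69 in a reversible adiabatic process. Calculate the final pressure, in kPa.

P₂ ≈ 1830 kPa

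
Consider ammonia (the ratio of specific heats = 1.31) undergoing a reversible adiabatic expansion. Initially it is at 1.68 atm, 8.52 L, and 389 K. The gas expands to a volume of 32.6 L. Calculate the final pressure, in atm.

Adiabatic: P₁V₁^γ = P₂V₂^γ ⇒ P₂ = P₁ (V₁/V₂)^γ.
P₂ = 1.68 × (8.52/32.6)^(1.31) = 0.2896 atm.

P₂ ≈ 0.290 atm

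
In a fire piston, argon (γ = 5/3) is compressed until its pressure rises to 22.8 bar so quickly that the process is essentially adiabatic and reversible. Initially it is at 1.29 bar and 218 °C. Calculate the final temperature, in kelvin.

T₂ ≈ 1550 K

Adiabatic: T₂/T₁ = (P₂/P₁)^((γ−1)/γ).
T₁ = 218 °C = 491.1 K.
T₂ = 491.1 × (22.8/1.29)^(2/5) = 1549 K.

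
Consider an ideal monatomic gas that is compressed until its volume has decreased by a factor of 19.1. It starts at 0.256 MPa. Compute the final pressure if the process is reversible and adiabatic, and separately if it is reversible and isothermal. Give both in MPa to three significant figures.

For a monatomic ideal gas γ = 5/3.
Isothermal: P₂ = P₁(V₁/V₂) = 0.256×19.1 = 4.89 MPa.
Adiabatic: P₂ = P₁(V₁/V₂)^γ = 0.256×19.1^(5/3) = 34.94 MPa.

adiabatic: 34.9 MPa; isothermal: 4.89 MPa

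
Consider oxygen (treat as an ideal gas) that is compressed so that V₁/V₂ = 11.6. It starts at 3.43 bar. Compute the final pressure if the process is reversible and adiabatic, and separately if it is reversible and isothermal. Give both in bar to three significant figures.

For a diatomic ideal gas γ = 7/5.
Isothermal: P₂ = P₁(V₁/V₂) = 3.43×11.6 = 39.79 bar.
Adiabatic: P₂ = P₁(V₁/V₂)^γ = 3.43×11.6^(7/5) = 106.1 bar.

adiabatic: 106 bar; isothermal: 39.8 bar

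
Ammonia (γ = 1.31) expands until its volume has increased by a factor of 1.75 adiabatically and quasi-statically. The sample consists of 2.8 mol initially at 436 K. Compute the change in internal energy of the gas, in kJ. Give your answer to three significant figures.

ΔU ≈ -5.21 kJ

For a reversible adiabat TV^(γ−1) is constant, so T₂ = T₁ (V₁/V₂)^(γ−1).
T₂ = 436 × (1/1.75)^(0.31) = 366.6 K.
Q = 0, so ΔU = W_on_gas = nCᵥΔT with Cᵥ = R/(γ−1) = 26.82 J/(mol·K).
ΔU = 2.8 × 26.82 × (366.6 − 436) = -5215 J.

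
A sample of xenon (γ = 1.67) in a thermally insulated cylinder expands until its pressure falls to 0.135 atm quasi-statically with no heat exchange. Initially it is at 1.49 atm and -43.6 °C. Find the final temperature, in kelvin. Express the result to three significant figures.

Along an adiabat T P^((1−γ)/γ) is constant, so T₂ = T₁ (P₂/P₁)^((γ−1)/γ).
T₁ = -43.6 °C = 229.5 K.
T₂ = 229.5 × (0.135/1.49)^(0.401) = 87.6 K.

T₂ ≈ 87.6 K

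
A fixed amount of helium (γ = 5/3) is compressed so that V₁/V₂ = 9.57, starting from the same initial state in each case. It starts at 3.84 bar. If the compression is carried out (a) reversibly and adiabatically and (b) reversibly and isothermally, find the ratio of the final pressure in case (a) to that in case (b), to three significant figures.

P_adiabatic / P_isothermal ≈ 4.51

Isothermal: P_b = P₁(V₁/V₂) = 3.84×9.57.
Adiabatic: P_a = P₁(V₁/V₂)^γ = 3.84×9.57^(5/3).
P_a/P_b = (V₁/V₂)^(γ−1) = 9.57^(2/3) = 4.508.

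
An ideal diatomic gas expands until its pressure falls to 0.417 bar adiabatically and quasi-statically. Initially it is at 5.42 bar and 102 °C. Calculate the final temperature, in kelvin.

T₂ ≈ 180 K

Along an adiabat T P^((1−γ)/γ) is constant, so T₂ = T₁ (P₂/P₁)^((γ−1)/γ).
For a diatomic ideal gas γ = 7/5, so (γ−1)/γ = 2/7.
T₁ = 102 °C = 375.1 K.
T₂ = 375.1 × (0.417/5.42)^(2/7) = 180.3 K.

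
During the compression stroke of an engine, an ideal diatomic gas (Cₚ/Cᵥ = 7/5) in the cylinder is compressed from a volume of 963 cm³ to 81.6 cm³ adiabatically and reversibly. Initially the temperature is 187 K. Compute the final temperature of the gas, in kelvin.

Adiabatic: T₁V₁^(γ−1) = T₂V₂^(γ−1) ⇒ T₂ = T₁ (V₁/V₂)^(γ−1).
T₂ = 187 × (963/81.6)^(2/5) = 501.9 K.

T₂ ≈ 502 K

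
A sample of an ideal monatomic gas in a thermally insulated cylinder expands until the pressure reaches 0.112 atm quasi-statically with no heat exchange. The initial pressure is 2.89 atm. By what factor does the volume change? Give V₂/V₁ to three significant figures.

From PV^γ = const, V₂/V₁ = (P₁/P₂)^(1/γ).
For a monatomic ideal gas γ = 5/3.
V₂/V₁ = (2.89/0.112)^(3/5) = 7.031.

V₂/V₁ ≈ 7.03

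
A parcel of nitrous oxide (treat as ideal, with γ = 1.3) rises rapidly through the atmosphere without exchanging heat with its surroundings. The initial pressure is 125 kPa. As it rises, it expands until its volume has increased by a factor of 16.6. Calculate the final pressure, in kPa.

P₂ ≈ 3.24 kPa

Adiabatic: P₁V₁^γ = P₂V₂^γ ⇒ P₂ = P₁ (V₁/V₂)^γ.
P₂ = 125 × (1/16.6)^(1.3) = 3.242 kPa.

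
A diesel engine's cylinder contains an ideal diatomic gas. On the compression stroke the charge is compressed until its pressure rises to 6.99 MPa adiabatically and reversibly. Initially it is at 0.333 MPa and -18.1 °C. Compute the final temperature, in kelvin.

Adiabatic: T₂/T₁ = (P₂/P₁)^((γ−1)/γ).
For a diatomic ideal gas γ = 7/5, so (γ−1)/γ = 2/7.
T₁ = -18.1 °C = 255 K.
T₂ = 255 × (6.99/0.333)^(2/7) = 608.6 K.

T₂ ≈ 609 K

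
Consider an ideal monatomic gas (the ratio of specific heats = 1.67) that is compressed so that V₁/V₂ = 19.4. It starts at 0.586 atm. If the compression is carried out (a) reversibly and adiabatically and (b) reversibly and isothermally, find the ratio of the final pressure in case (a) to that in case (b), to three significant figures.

P_adiabatic / P_isothermal ≈ 7.29

Isothermal: P_b = P₁(V₁/V₂) = 0.586×19.4.
Adiabatic: P_a = P₁(V₁/V₂)^γ = 0.586×19.4^(1.67).
P_a/P_b = (V₁/V₂)^(γ−1) = 19.4^(0.67) = 7.292.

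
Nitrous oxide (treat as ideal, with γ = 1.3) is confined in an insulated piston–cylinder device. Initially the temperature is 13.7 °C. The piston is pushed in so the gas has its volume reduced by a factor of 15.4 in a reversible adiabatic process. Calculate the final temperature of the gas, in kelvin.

T₂ ≈ 651 K

For a reversible adiabat TV^(γ−1) is constant, so T₂ = T₁ (V₁/V₂)^(γ−1).
T₁ = 13.7 °C = 286.8 K.
T₂ = 286.8 × 15.4^(0.3) = 651.5 K.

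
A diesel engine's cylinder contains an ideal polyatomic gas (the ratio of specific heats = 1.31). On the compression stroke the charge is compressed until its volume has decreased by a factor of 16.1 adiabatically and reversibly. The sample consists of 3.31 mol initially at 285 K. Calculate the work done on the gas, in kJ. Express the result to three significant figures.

Adiabatic: T₁V₁^(γ−1) = T₂V₂^(γ−1) ⇒ T₂ = T₁ (V₁/V₂)^(γ−1).
T₂ = 285 × 16.1^(0.31) = 674.5 K.
Q = 0, so ΔU = W_on_gas = nCᵥΔT with Cᵥ = R/(γ−1) = 26.82 J/(mol·K).
ΔU = 3.31 × 26.82 × (674.5 − 285) = 34570 J.

W ≈ 34.6 kJ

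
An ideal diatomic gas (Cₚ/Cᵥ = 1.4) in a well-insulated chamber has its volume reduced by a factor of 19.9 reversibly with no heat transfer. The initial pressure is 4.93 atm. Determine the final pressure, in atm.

Adiabatic: P₁V₁^γ = P₂V₂^γ ⇒ P₂ = P₁ (V₁/V₂)^γ.
P₂ = 4.93 × 19.9^(1.4) = 324.5 atm.

P₂ ≈ 325 atm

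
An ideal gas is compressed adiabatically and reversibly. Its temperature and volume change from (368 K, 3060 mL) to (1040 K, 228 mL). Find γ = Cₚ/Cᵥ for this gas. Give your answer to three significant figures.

γ ≈ 1.40

TV^(γ−1) = const ⇒ γ − 1 = ln(T₂/T₁) / ln(V₁/V₂).
γ = 1 + ln(1040/368) / ln(3060/228) = 1.4.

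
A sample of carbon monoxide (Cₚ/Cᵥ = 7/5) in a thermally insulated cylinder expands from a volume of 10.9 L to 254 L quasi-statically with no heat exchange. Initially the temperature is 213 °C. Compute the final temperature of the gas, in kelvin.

Adiabatic: T₁V₁^(γ−1) = T₂V₂^(γ−1) ⇒ T₂ = T₁ (V₁/V₂)^(γ−1).
T₁ = 213 °C = 486.1 K.
T₂ = 486.1 × (10.9/254)^(2/5) = 138 K.

T₂ ≈ 138 K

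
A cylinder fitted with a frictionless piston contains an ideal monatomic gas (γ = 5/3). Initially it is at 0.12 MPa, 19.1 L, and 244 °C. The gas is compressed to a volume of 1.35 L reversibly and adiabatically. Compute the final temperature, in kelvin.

T₂ ≈ 3030 K

Adiabatic: T₁V₁^(γ−1) = T₂V₂^(γ−1) ⇒ T₂ = T₁ (V₁/V₂)^(γ−1).
T₁ = 244 °C = 517.1 K.
T₂ = 517.1 × (19.1/1.35)^(2/3) = 3025 K.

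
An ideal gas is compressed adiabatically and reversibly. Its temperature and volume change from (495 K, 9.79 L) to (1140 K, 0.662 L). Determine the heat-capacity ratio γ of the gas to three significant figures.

γ ≈ 1.31

TV^(γ−1) = const ⇒ γ − 1 = ln(T₂/T₁) / ln(V₁/V₂).
γ = 1 + ln(1140/495) / ln(9.79/0.662) = 1.31.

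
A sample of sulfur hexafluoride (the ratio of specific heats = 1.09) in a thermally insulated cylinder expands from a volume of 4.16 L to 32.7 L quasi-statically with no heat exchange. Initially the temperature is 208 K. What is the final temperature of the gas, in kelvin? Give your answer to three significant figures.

T₂ ≈ 173 K

Adiabatic: T₁V₁^(γ−1) = T₂V₂^(γ−1) ⇒ T₂ = T₁ (V₁/V₂)^(γ−1).
T₂ = 208 × (4.16/32.7)^(0.09) = 172.8 K.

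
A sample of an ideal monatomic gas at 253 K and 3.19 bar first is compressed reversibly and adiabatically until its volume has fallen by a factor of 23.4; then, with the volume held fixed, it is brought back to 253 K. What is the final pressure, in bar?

P₃ ≈ 74.6 bar

For a monatomic ideal gas γ = 5/3.
Adiabatic step (PV^γ = const): P₂ = 3.19×23.4^(5/3) = 610.7 bar; T₂ = 253×23.4^(2/3) = 2070 K.
Isochoric: P₃ = P₂(T₃/T₂) = 610.7 × (253/2070) = 74.65 bar.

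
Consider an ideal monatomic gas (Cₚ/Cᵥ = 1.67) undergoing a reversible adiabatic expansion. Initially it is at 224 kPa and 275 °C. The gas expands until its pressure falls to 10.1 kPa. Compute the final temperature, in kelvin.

T₂ ≈ 158 K

Adiabatic: T₂/T₁ = (P₂/P₁)^((γ−1)/γ).
T₁ = 275 °C = 548.1 K.
T₂ = 548.1 × (10.1/224)^(0.401) = 158.1 K.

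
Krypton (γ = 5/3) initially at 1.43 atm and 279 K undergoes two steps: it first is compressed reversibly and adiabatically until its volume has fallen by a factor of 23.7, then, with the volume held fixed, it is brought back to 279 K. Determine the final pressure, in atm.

Adiabatic step (PV^γ = const): P₂ = 1.43×23.7^(5/3) = 279.6 atm; T₂ = 279×23.7^(2/3) = 2302 K.
Isochoric: P₃ = P₂(T₃/T₂) = 279.6 × (279/2302) = 33.89 atm.

P₃ ≈ 33.9 atm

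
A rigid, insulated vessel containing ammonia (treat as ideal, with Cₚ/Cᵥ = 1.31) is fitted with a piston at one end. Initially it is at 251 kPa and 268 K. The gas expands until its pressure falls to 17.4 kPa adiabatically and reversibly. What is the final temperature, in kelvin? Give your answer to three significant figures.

Along an adiabat T P^((1−γ)/γ) is constant, so T₂ = T₁ (P₂/P₁)^((γ−1)/γ).
T₂ = 268 × (17.4/251)^(0.237) = 142.5 K.

T₂ ≈ 143 K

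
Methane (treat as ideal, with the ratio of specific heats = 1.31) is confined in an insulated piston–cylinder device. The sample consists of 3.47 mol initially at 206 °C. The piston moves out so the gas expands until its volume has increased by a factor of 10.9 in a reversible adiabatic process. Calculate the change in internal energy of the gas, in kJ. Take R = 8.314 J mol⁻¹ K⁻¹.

ΔU ≈ -23.3 kJ

Adiabatic: T₁V₁^(γ−1) = T₂V₂^(γ−1) ⇒ T₂ = T₁ (V₁/V₂)^(γ−1).
T₁ = 206 °C = 479.1 K.
T₂ = 479.1 × (1/10.9)^(0.31) = 228.5 K.
Q = 0, so ΔU = W_on_gas = nCᵥΔT with Cᵥ = R/(γ−1) = 26.82 J/(mol·K).
ΔU = 3.47 × 26.82 × (228.5 − 479.1) = -23330 J.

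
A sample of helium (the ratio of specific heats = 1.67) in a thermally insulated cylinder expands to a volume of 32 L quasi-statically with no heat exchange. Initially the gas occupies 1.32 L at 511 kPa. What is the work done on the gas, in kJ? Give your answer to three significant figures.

P₂ = P₁(V₁/V₂)^γ = 511×(1.32/32)^(1.67) = 2.49 kPa.
For a reversible adiabat, W_by_gas = (P₁V₁ − P₂V₂)/(γ−1).
W_by = (511000×0.00132 − 2490×0.032) / (0.67) = 887.8 J.
W_on_gas = −W_by = -887.8 J.

W ≈ -0.888 kJ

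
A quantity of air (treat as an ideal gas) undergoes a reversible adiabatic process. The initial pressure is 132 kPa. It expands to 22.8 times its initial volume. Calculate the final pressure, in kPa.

P₂ ≈ 1.66 kPa

Since PV^γ is constant along a reversible adiabat, P₂ = P₁ (V₁/V₂)^γ.
For a diatomic ideal gas γ = 7/5.
P₂ = 132 × (1/22.8)^(7/5) = 1.658 kPa.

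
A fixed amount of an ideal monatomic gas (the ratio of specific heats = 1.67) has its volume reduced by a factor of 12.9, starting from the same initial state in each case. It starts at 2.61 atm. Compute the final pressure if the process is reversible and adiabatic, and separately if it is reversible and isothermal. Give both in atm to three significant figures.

adiabatic: 187 atm; isothermal: 33.7 atm

Isothermal: P₂ = P₁(V₁/V₂) = 2.61×12.9 = 33.67 atm.
Adiabatic: P₂ = P₁(V₁/V₂)^γ = 2.61×12.9^(1.67) = 186.8 atm.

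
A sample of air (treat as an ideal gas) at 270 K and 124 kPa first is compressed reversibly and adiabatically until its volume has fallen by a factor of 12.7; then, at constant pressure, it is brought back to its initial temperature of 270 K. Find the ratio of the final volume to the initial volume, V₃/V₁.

For a diatomic ideal gas γ = 7/5.
Adiabatic step: V₂/V₁ = 0.07874; T₂ = T₁·12.7^(2/5) = 746.3 K.
Isobaric step: V₃/V₂ = T₃/T₂ = 270/746.3.
V₃/V₁ = (V₂/V₁)(V₃/V₂) = 0.07874 × (270/746.3) = 0.02849.

V₃/V₁ ≈ 0.0285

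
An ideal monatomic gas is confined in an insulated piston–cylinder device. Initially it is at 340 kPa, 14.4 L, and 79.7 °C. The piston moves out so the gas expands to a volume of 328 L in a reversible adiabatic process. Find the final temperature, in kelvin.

T₂ ≈ 43.9 K

Adiabatic: T₁V₁^(γ−1) = T₂V₂^(γ−1) ⇒ T₂ = T₁ (V₁/V₂)^(γ−1).
γ = 5/3 for a monatomic ideal gas.
T₁ = 79.7 °C = 352.8 K.
T₂ = 352.8 × (14.4/328)^(2/3) = 43.91 K.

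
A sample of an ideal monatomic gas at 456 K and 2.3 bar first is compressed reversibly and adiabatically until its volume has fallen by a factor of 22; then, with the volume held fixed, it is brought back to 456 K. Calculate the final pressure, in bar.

For a monatomic ideal gas γ = 5/3.
Adiabatic step (PV^γ = const): P₂ = 2.3×22^(5/3) = 397.3 bar; T₂ = 456×22^(2/3) = 3580 K.
Isochoric: P₃ = P₂(T₃/T₂) = 397.3 × (456/3580) = 50.6 bar.

P₃ ≈ 50.6 bar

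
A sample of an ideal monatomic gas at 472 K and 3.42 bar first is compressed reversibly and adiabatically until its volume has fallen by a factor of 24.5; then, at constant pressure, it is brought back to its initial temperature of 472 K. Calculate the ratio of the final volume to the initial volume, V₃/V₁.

V₃/V₁ ≈ 0.00484

For a monatomic ideal gas γ = 5/3.
Adiabatic step: V₂/V₁ = 0.04082; T₂ = T₁·24.5^(2/3) = 3982 K.
Isobaric step: V₃/V₂ = T₃/T₂ = 472/3982.
V₃/V₁ = (V₂/V₁)(V₃/V₂) = 0.04082 × (472/3982) = 0.004839.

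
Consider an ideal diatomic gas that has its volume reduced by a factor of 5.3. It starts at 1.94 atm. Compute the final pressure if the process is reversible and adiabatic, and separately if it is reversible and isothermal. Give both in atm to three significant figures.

For a diatomic ideal gas γ = 7/5.
Isothermal: P₂ = P₁(V₁/V₂) = 1.94×5.3 = 10.28 atm.
Adiabatic: P₂ = P₁(V₁/V₂)^γ = 1.94×5.3^(7/5) = 20.03 atm.

adiabatic: 20.0 atm; isothermal: 10.3 atm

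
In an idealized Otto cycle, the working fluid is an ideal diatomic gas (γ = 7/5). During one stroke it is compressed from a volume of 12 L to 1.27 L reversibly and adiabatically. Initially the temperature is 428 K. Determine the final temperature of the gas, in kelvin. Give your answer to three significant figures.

For a reversible adiabat TV^(γ−1) is constant, so T₂ = T₁ (V₁/V₂)^(γ−1).
T₂ = 428 × (12/1.27)^(2/5) = 1051 K.

T₂ ≈ 1050 K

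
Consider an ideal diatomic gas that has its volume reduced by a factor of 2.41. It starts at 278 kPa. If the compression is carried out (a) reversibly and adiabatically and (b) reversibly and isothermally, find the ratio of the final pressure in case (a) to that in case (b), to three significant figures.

P_adiabatic / P_isothermal ≈ 1.42

For a diatomic ideal gas γ = 7/5.
Isothermal: P_b = P₁(V₁/V₂) = 278×2.41.
Adiabatic: P_a = P₁(V₁/V₂)^γ = 278×2.41^(7/5).
P_a/P_b = (V₁/V₂)^(γ−1) = 2.41^(2/5) = 1.422.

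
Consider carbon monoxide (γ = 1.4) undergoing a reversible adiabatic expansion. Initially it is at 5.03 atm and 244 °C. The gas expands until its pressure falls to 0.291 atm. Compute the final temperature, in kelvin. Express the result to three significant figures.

Along an adiabat T P^((1−γ)/γ) is constant, so T₂ = T₁ (P₂/P₁)^((γ−1)/γ).
T₁ = 244 °C = 517.1 K.
T₂ = 517.1 × (0.291/5.03)^(0.286) = 229.1 K.

T₂ ≈ 229 K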